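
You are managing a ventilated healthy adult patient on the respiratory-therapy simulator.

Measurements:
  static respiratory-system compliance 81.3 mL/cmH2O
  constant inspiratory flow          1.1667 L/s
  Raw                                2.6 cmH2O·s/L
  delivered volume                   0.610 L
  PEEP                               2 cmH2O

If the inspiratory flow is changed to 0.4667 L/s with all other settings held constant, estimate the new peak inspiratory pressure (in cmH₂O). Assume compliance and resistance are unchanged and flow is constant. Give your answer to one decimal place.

10.7

PIP = Vt/C + R·V̇ + PEEP (constant-flow equation of motion).
Only the resistive term changes: ΔPIP = R × ΔV̇ = 2.6 × (0.4667 − 1.1667) = 2.6 × -0.7 = -1.82 cmH2O.
Original PIP = 610/81.3 + 2.6×1.1667 + 2 = 12.536 cmH2O; new PIP = 12.536 + (-1.82) = 10.716 cmH2O.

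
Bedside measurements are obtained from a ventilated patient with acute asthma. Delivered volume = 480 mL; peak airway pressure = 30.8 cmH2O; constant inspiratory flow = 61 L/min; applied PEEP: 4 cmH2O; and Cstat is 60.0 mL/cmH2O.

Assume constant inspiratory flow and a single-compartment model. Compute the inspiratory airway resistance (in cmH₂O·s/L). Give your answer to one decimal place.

Flow: 61 L/min ÷ 60 = 1.0167 L/s.
Equation of motion (constant flow): PIP = Vt/C + R·V̇ + PEEP.
R·V̇ = PIP − Vt/C − PEEP = 30.8 − 480/60.0 − 4 = 30.8 − 8.0 − 4 = 18.8 cmH2O.
R = 18.8 / 1.0167 = 18.491 cmH2O·s/L.

18.5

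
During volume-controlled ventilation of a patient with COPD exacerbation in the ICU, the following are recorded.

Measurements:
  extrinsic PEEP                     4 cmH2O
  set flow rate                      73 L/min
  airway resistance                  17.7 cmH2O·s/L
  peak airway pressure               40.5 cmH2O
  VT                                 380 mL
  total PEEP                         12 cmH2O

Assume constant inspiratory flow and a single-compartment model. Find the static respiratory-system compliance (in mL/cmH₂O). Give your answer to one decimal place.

Flow: 73 L/min ÷ 60 = 1.2167 L/s.
Total PEEP = 12 cmH2O (set 4 + intrinsic 8); this is the baseline alveolar pressure.
Equation of motion (constant flow): PIP = Vt/C + R·V̇ + PEEP.
Vt/C = PIP − R·V̇ − PEEP = 40.5 − 17.7×1.2167 − 12 = 40.5 − 21.536 − 12 = 6.964 cmH2O.
C = Vt / 6.964 = 380 / 6.964 = 54.566 mL/cmH2O.

54.6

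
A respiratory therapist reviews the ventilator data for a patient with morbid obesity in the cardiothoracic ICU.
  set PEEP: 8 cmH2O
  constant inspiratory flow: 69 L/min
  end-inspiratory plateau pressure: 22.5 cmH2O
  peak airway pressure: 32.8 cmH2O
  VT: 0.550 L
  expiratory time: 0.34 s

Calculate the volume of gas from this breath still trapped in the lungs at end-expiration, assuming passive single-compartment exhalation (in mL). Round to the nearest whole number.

Flow: 69 L/min ÷ 60 = 1.15 L/s.
R = (PIP − Pplat)/V̇ = (32.8 − 22.5) / 1.15 = 10.3/1.15 = 8.957 cmH2O·s/L.
C = Vt/(Pplat − PEEP) = 550.0 / (22.5 − 8) = 550.0/14.5 = 37.931 mL/cmH2O.
τ = R × C = 8.957 × 0.03793 L/cmH2O = 0.3397 s.
Fraction remaining = e^(−Te/τ) = e^(−0.34/0.3397) = 0.3676.
Trapped volume = 550.0 × 0.3676 = 202.18 mL.

202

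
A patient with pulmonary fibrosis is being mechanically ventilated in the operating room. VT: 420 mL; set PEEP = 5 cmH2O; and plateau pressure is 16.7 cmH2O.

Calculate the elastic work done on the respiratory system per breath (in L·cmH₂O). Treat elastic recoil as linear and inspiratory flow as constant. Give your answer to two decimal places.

2.46

Elastic work ≈ ½ × (Pplat − PEEP) × Vt = 0.5 × (16.7 − 5) × 0.420 L = 0.5 × 11.7 × 0.420 = 2.457 L·cmH2O.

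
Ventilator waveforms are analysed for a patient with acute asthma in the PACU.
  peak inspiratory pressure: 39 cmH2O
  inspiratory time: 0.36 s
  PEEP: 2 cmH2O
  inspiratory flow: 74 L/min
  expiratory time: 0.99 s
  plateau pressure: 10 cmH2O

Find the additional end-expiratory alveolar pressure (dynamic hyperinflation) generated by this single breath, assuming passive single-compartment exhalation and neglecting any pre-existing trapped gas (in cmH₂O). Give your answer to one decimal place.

Flow: 74 L/min ÷ 60 = 1.2333 L/s.
Vt = flow × Ti = 1.2333 L/s × 0.36 s × 1000 mL/L = 443.99 mL.
R = (PIP − Pplat)/V̇ = (39 − 10) / 1.2333 = 29.0/1.2333 = 23.514 cmH2O·s/L.
C = Vt/(Pplat − PEEP) = 443.99 / (10 − 2) = 443.99/8.0 = 55.499 mL/cmH2O.
τ = R × C = 23.514 × 0.0555 L/cmH2O = 1.305 s.
Fraction remaining = e^(−Te/τ) = e^(−0.99/1.305) = 0.4683; trapped volume = 443.99 × 0.4683 = 207.92 mL.
Additional alveolar pressure from trapping ≈ V_trapped / C = 207.92 / 55.499 = 3.746 cmH2O.

3.7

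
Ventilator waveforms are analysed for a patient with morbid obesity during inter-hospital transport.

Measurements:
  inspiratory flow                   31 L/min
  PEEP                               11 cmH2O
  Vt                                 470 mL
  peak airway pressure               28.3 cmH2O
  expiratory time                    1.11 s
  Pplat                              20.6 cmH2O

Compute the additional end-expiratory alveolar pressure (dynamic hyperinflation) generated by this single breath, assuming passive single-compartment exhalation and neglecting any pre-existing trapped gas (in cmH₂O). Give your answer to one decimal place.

Flow: 31 L/min ÷ 60 = 0.5167 L/s.
R = (PIP − Pplat)/V̇ = (28.3 − 20.6) / 0.5167 = 7.7/0.5167 = 14.902 cmH2O·s/L.
C = Vt/(Pplat − PEEP) = 470.0 / (20.6 − 11) = 470.0/9.6 = 48.958 mL/cmH2O.
τ = R × C = 14.902 × 0.04896 L/cmH2O = 0.7296 s.
Fraction remaining = e^(−Te/τ) = e^(−1.11/0.7296) = 0.2184; trapped volume = 470.0 × 0.2184 = 102.65 mL.
Additional alveolar pressure from trapping ≈ V_trapped / C = 102.65 / 48.958 = 2.097 cmH2O.

2.1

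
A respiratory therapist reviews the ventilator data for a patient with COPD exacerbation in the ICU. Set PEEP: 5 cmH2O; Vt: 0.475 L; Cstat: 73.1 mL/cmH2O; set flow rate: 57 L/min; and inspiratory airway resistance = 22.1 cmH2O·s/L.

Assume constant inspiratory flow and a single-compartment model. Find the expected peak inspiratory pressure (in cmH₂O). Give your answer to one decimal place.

32.5

Flow: 57 L/min ÷ 60 = 0.95 L/s.
Equation of motion (constant flow): PIP = Vt/C + R·V̇ + PEEP.
PIP = 475/73.1 + 22.1×0.95 + 5 = 6.498 + 20.995 + 5 = 32.493 cmH2O.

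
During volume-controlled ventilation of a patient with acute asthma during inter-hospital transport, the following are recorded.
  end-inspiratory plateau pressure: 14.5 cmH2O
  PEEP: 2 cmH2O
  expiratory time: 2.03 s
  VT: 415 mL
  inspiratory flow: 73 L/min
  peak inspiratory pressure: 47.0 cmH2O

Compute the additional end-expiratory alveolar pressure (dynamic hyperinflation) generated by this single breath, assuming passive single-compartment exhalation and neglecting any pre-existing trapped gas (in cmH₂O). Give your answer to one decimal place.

1.3

Flow: 73 L/min ÷ 60 = 1.2167 L/s.
R = (PIP − Pplat)/V̇ = (47.0 − 14.5) / 1.2167 = 32.5/1.2167 = 26.712 cmH2O·s/L.
C = Vt/(Pplat − PEEP) = 415.0 / (14.5 − 2) = 415.0/12.5 = 33.2 mL/cmH2O.
τ = R × C = 26.712 × 0.0332 L/cmH2O = 0.8868 s.
Fraction remaining = e^(−Te/τ) = e^(−2.03/0.8868) = 0.1014; trapped volume = 415.0 × 0.1014 = 42.081 mL.
Additional alveolar pressure from trapping ≈ V_trapped / C = 42.081 / 33.2 = 1.268 cmH2O.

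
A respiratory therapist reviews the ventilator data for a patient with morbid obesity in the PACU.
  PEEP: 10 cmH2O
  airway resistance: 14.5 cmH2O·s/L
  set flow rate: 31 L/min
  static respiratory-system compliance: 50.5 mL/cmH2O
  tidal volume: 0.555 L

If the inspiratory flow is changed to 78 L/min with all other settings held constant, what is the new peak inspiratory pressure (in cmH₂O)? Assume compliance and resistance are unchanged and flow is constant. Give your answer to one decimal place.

Flow: 31 L/min ÷ 60 = 0.5167 L/s.
New flow: 78 L/min ÷ 60 = 1.3 L/s.
PIP = Vt/C + R·V̇ + PEEP (constant-flow equation of motion).
Only the resistive term changes: ΔPIP = R × ΔV̇ = 14.5 × (1.3 − 0.5167) = 14.5 × 0.7833 = 11.358 cmH2O.
Original PIP = 555/50.5 + 14.5×0.5167 + 10 = 28.482 cmH2O; new PIP = 28.482 + (11.358) = 39.84 cmH2O.

39.8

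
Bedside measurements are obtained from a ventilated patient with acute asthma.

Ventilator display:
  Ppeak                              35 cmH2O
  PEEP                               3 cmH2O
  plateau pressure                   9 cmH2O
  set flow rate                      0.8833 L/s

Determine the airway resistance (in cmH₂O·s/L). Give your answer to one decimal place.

29.4

Raw = (PIP − Pplat) / flow = (35 − 9) / 0.8833 = 26.0 / 0.8833 = 29.435 cmH2O·s/L.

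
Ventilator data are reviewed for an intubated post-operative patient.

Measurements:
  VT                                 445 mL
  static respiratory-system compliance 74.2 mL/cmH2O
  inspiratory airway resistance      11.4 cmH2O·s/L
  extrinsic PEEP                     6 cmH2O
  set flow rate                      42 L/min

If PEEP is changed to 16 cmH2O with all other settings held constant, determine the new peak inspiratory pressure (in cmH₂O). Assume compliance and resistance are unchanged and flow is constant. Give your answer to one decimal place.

30.0

Flow: 42 L/min ÷ 60 = 0.7 L/s.
PIP = Vt/C + R·V̇ + PEEP (constant-flow equation of motion).
Only the baseline term changes: ΔPIP = ΔPEEP = 16 − 6 = 10.0 cmH2O.
Original PIP = 445/74.2 + 11.4×0.7 + 6 = 19.977 cmH2O; new PIP = 19.977 + (10.0) = 29.977 cmH2O.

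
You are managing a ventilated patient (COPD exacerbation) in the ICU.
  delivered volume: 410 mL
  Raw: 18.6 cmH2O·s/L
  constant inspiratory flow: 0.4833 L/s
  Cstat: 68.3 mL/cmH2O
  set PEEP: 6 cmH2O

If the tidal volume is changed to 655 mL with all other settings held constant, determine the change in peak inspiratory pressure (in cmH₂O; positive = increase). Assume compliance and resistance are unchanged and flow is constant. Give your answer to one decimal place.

3.6

PIP = Vt/C + R·V̇ + PEEP (constant-flow equation of motion).
Only the elastic term changes: ΔPIP = ΔVt / C = (655 − 410) / 68.3 = 3.587 cmH2O.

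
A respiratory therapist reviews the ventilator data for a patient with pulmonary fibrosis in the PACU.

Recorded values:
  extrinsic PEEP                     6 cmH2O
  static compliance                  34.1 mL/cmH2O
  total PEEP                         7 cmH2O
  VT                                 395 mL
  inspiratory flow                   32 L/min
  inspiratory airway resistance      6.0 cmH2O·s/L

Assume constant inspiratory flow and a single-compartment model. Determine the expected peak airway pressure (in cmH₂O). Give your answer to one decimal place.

21.8

Flow: 32 L/min ÷ 60 = 0.5333 L/s.
Total PEEP = 7 cmH2O (set 6 + intrinsic 1); this is the baseline alveolar pressure.
Equation of motion (constant flow): PIP = Vt/C + R·V̇ + PEEP.
PIP = 395/34.1 + 6.0×0.5333 + 7 = 11.584 + 3.2 + 7 = 21.784 cmH2O.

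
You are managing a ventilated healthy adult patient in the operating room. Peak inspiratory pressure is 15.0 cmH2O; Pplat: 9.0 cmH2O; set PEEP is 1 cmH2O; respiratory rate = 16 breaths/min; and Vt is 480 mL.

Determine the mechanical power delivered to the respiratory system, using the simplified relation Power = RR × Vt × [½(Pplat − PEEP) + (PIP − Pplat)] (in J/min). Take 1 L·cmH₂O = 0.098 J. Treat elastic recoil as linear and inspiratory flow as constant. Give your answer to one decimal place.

Per-breath work = Vt × [½(Pplat−PEEP) + (PIP−Pplat)] = 0.480 × [0.5×8.0 + 6.0] = 0.480 × 10.0 = 4.8 L·cmH2O.
Power = 16 × 4.8 = 76.8 L·cmH2O/min.
× 0.098 J/(L·cmH2O) → 7.526 J/min.

7.5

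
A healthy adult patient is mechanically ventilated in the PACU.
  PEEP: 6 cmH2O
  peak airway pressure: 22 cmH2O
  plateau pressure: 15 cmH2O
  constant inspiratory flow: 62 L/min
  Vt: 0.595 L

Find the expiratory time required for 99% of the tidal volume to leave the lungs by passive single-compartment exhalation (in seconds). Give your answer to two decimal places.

2.06

Flow: 62 L/min ÷ 60 = 1.0333 L/s.
R = (PIP − Pplat)/V̇ = (22 − 15) / 1.0333 = 7.0/1.0333 = 6.774 cmH2O·s/L.
C = Vt/(Pplat − PEEP) = 595.0 / (15 − 6) = 595.0/9.0 = 66.111 mL/cmH2O.
τ = R × C = 6.774 × 0.06611 L/cmH2O = 0.4478 s.
t = −τ·ln(1 − 0.99) = −0.4478·ln(0.01) = 2.062 s.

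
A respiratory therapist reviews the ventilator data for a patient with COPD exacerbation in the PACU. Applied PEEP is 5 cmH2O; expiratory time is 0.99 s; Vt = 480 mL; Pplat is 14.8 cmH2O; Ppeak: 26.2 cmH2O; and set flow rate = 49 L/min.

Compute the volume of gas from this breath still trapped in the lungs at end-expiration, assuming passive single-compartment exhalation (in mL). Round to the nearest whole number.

113

Flow: 49 L/min ÷ 60 = 0.8167 L/s.
R = (PIP − Pplat)/V̇ = (26.2 − 14.8) / 0.8167 = 11.4/0.8167 = 13.959 cmH2O·s/L.
C = Vt/(Pplat − PEEP) = 480.0 / (14.8 − 5) = 480.0/9.8 = 48.98 mL/cmH2O.
τ = R × C = 13.959 × 0.04898 L/cmH2O = 0.6837 s.
Fraction remaining = e^(−Te/τ) = e^(−0.99/0.6837) = 0.235.
Trapped volume = 480.0 × 0.235 = 112.8 mL.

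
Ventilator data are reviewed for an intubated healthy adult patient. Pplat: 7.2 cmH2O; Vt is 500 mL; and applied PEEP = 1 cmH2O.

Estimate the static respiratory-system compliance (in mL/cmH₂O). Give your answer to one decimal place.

Cstat = Vt / (Pplat − PEEP) = 500 / (7.2 − 1) = 500 / 6.2 = 80.645 mL/cmH2O.

80.6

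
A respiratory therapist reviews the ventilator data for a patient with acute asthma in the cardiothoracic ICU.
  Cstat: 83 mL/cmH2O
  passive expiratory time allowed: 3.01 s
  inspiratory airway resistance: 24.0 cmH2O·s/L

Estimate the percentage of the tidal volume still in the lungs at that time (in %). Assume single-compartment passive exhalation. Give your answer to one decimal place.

τ = R × C = 24.0 × 83 mL/cmH2O = 24.0 × 0.083 L/cmH2O = 1.992 s.
Passive exhalation: V(t)/V₀ = e^(−t/τ) = e^(−3.01/1.992) = 0.2207.
Fraction remaining = 0.2207 → 22.07%.

22.1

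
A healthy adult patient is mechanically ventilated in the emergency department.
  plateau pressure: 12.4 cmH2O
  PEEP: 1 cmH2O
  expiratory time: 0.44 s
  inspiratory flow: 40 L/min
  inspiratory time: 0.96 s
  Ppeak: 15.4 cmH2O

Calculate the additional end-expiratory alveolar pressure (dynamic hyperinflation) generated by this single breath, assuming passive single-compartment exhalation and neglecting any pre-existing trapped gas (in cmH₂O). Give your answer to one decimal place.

2.0

Flow: 40 L/min ÷ 60 = 0.6667 L/s.
Vt = flow × Ti = 0.6667 L/s × 0.96 s × 1000 mL/L = 640.03 mL.
R = (PIP − Pplat)/V̇ = (15.4 − 12.4) / 0.6667 = 3.0/0.6667 = 4.5 cmH2O·s/L.
C = Vt/(Pplat − PEEP) = 640.03 / (12.4 − 1) = 640.03/11.4 = 56.143 mL/cmH2O.
τ = R × C = 4.5 × 0.05614 L/cmH2O = 0.2526 s.
Fraction remaining = e^(−Te/τ) = e^(−0.44/0.2526) = 0.1752; trapped volume = 640.03 × 0.1752 = 112.13 mL.
Additional alveolar pressure from trapping ≈ V_trapped / C = 112.13 / 56.143 = 1.997 cmH2O.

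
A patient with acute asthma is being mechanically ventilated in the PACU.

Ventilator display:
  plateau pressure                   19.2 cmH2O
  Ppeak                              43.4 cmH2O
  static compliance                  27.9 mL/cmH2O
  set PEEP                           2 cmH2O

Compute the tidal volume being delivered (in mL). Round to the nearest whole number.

480

Vt = Cstat × (Pplat − PEEP) = 27.9 × (19.2 − 2) = 27.9 × 17.2 = 479.88 mL.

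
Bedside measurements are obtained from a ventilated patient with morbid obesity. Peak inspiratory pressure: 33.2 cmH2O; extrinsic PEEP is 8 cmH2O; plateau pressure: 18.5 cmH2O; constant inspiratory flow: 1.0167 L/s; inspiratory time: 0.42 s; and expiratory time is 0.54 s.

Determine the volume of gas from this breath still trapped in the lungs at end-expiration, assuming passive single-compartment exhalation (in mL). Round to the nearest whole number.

Vt = flow × Ti = 1.0167 L/s × 0.42 s × 1000 mL/L = 427.01 mL.
R = (PIP − Pplat)/V̇ = (33.2 − 18.5) / 1.0167 = 14.7/1.0167 = 14.459 cmH2O·s/L.
C = Vt/(Pplat − PEEP) = 427.01 / (18.5 − 8) = 427.01/10.5 = 40.668 mL/cmH2O.
τ = R × C = 14.459 × 0.04067 L/cmH2O = 0.588 s.
Fraction remaining = e^(−Te/τ) = e^(−0.54/0.588) = 0.3992.
Trapped volume = 427.01 × 0.3992 = 170.46 mL.

170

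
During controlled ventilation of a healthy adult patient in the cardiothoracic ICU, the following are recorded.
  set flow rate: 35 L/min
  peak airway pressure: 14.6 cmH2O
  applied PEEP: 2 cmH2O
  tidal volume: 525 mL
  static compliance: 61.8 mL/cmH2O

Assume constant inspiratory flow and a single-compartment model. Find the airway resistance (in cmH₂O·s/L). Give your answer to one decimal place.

Flow: 35 L/min ÷ 60 = 0.5833 L/s.
Equation of motion (constant flow): PIP = Vt/C + R·V̇ + PEEP.
R·V̇ = PIP − Vt/C − PEEP = 14.6 − 525/61.8 − 2 = 14.6 − 8.495 − 2 = 4.105 cmH2O.
R = 4.105 / 0.5833 = 7.038 cmH2O·s/L.

7.0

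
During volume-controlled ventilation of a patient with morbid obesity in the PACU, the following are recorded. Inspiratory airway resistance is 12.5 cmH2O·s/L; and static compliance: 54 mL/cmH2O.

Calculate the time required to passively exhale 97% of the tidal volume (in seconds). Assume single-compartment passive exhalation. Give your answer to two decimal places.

2.37

τ = R × C = 12.5 × 54 mL/cmH2O = 12.5 × 0.054 L/cmH2O = 0.675 s.
Exhaled fraction f = 1 − e^(−t/τ) → t = −τ·ln(1 − f) = −0.675·ln(0.03) = 2.367 s.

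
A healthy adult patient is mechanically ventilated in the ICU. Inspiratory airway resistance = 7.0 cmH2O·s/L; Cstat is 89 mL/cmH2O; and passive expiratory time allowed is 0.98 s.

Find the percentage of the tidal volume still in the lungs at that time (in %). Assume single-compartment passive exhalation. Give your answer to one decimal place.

20.7

τ = R × C = 7.0 × 89 mL/cmH2O = 7.0 × 0.089 L/cmH2O = 0.623 s.
Passive exhalation: V(t)/V₀ = e^(−t/τ) = e^(−0.98/0.623) = 0.2074.
Fraction remaining = 0.2074 → 20.74%.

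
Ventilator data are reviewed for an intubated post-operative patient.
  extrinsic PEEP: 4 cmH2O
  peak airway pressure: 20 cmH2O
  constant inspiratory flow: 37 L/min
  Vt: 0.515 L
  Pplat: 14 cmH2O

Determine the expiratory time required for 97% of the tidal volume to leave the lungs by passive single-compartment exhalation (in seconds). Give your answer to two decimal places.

1.76

Flow: 37 L/min ÷ 60 = 0.6167 L/s.
R = (PIP − Pplat)/V̇ = (20 − 14) / 0.6167 = 6.0/0.6167 = 9.729 cmH2O·s/L.
C = Vt/(Pplat − PEEP) = 515.0 / (14 − 4) = 515.0/10.0 = 51.5 mL/cmH2O.
τ = R × C = 9.729 × 0.0515 L/cmH2O = 0.501 s.
t = −τ·ln(1 − 0.97) = −0.501·ln(0.03) = 1.757 s.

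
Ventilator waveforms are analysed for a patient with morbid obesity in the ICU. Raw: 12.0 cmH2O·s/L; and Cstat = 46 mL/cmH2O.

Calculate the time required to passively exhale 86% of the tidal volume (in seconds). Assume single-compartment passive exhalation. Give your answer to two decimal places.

1.09

τ = R × C = 12.0 × 46 mL/cmH2O = 12.0 × 0.046 L/cmH2O = 0.552 s.
Exhaled fraction f = 1 − e^(−t/τ) → t = −τ·ln(1 − f) = −0.552·ln(0.14) = 1.085 s.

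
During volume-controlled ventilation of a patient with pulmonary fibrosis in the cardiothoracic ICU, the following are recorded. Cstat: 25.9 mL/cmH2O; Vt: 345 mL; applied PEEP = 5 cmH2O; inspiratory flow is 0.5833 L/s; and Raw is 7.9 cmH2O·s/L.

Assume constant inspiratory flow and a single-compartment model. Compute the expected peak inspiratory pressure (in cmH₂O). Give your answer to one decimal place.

Equation of motion (constant flow): PIP = Vt/C + R·V̇ + PEEP.
PIP = 345/25.9 + 7.9×0.5833 + 5 = 13.32 + 4.608 + 5 = 22.928 cmH2O.

22.9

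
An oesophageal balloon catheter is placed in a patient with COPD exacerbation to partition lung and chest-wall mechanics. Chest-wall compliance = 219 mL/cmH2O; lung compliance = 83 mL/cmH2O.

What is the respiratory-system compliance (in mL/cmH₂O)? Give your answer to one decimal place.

Lung and chest wall are elastances in series: 1/Crs = 1/CL + 1/Ccw.
1/Crs = 1/83 + 1/219 = 0.01661.
Crs = 60.205 mL/cmH2O.

60.2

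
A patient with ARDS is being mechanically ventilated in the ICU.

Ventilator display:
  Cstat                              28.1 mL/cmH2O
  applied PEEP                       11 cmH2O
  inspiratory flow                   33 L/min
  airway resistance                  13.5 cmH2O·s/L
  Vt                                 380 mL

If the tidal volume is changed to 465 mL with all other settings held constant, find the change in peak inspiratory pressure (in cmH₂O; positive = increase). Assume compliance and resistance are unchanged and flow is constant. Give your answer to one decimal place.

3.0

PIP = Vt/C + R·V̇ + PEEP (constant-flow equation of motion).
Only the elastic term changes: ΔPIP = ΔVt / C = (465 − 380) / 28.1 = 3.025 cmH2O.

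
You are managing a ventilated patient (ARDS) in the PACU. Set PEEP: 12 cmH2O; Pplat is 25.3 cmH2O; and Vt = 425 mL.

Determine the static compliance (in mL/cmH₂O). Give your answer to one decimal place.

32.0

Cstat = Vt / (Pplat − PEEP) = 425 / (25.3 − 12) = 425 / 13.3 = 31.955 mL/cmH2O.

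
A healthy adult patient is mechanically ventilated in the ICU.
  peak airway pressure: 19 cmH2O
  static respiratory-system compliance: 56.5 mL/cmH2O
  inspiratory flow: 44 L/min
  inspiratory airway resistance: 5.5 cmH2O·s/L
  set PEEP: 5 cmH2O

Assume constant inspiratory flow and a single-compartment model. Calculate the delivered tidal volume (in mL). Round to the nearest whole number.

563

Flow: 44 L/min ÷ 60 = 0.7333 L/s.
Equation of motion (constant flow): PIP = Vt/C + R·V̇ + PEEP.
Vt/C = PIP − R·V̇ − PEEP = 19 − 4.033 − 5 = 9.967 cmH2O.
Vt = C × 9.967 = 56.5 × 9.967 = 563.14 mL.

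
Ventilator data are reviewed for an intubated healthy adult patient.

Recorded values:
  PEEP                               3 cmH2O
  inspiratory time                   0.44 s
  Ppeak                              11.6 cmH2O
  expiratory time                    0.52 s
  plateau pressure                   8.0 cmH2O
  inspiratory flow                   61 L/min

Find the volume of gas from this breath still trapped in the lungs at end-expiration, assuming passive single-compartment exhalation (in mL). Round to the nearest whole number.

87

Flow: 61 L/min ÷ 60 = 1.0167 L/s.
Vt = flow × Ti = 1.0167 L/s × 0.44 s × 1000 mL/L = 447.35 mL.
R = (PIP − Pplat)/V̇ = (11.6 − 8.0) / 1.0167 = 3.6/1.0167 = 3.541 cmH2O·s/L.
C = Vt/(Pplat − PEEP) = 447.35 / (8.0 − 3) = 447.35/5.0 = 89.47 mL/cmH2O.
τ = R × C = 3.541 × 0.08947 L/cmH2O = 0.3168 s.
Fraction remaining = e^(−Te/τ) = e^(−0.52/0.3168) = 0.1937.
Trapped volume = 447.35 × 0.1937 = 86.652 mL.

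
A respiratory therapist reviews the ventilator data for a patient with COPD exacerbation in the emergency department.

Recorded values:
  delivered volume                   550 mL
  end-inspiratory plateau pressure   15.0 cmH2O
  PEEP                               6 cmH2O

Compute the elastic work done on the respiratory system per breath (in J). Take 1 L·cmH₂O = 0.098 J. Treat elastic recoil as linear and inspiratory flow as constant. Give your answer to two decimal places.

0.24

Elastic work ≈ ½ × (Pplat − PEEP) × Vt = 0.5 × (15.0 − 6) × 0.550 L = 0.5 × 9.0 × 0.550 = 2.475 L·cmH2O.
× 0.098 J/(L·cmH2O) → 0.2426 J.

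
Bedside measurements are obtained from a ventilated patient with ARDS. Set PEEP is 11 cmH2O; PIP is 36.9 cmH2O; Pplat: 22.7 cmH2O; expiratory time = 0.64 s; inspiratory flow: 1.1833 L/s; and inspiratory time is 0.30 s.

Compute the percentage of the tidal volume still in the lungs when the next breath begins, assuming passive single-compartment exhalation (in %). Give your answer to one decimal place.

Vt = flow × Ti = 1.1833 L/s × 0.30 s × 1000 mL/L = 354.99 mL.
R = (PIP − Pplat)/V̇ = (36.9 − 22.7) / 1.1833 = 14.2/1.1833 = 12.0 cmH2O·s/L.
C = Vt/(Pplat − PEEP) = 354.99 / (22.7 − 11) = 354.99/11.7 = 30.341 mL/cmH2O.
τ = R × C = 12.0 × 0.03034 L/cmH2O = 0.3641 s.
Fraction remaining at end-expiration = e^(−Te/τ) = e^(−0.64/0.3641) = 0.1724 → 17.24%.

17.2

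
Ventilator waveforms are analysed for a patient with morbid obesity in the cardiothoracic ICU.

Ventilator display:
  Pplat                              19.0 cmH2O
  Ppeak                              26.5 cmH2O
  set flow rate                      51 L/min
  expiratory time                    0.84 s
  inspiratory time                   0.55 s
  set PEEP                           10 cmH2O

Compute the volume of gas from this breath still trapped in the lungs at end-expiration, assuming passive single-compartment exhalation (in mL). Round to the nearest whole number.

75

Flow: 51 L/min ÷ 60 = 0.85 L/s.
Vt = flow × Ti = 0.85 L/s × 0.55 s × 1000 mL/L = 467.5 mL.
R = (PIP − Pplat)/V̇ = (26.5 − 19.0) / 0.85 = 7.5/0.85 = 8.824 cmH2O·s/L.
C = Vt/(Pplat − PEEP) = 467.5 / (19.0 − 10) = 467.5/9.0 = 51.944 mL/cmH2O.
τ = R × C = 8.824 × 0.05194 L/cmH2O = 0.4583 s.
Fraction remaining = e^(−Te/τ) = e^(−0.84/0.4583) = 0.16.
Trapped volume = 467.5 × 0.16 = 74.8 mL.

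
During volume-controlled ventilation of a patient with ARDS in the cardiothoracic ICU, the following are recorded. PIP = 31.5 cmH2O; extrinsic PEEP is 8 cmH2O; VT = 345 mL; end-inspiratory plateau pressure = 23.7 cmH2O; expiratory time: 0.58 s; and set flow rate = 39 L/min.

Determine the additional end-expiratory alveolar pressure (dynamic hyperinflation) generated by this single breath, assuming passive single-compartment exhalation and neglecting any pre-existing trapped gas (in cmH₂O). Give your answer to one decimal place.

Flow: 39 L/min ÷ 60 = 0.65 L/s.
R = (PIP − Pplat)/V̇ = (31.5 − 23.7) / 0.65 = 7.8/0.65 = 12.0 cmH2O·s/L.
C = Vt/(Pplat − PEEP) = 345.0 / (23.7 − 8) = 345.0/15.7 = 21.975 mL/cmH2O.
τ = R × C = 12.0 × 0.02198 L/cmH2O = 0.2638 s.
Fraction remaining = e^(−Te/τ) = e^(−0.58/0.2638) = 0.111; trapped volume = 345.0 × 0.111 = 38.295 mL.
Additional alveolar pressure from trapping ≈ V_trapped / C = 38.295 / 21.975 = 1.743 cmH2O.

1.7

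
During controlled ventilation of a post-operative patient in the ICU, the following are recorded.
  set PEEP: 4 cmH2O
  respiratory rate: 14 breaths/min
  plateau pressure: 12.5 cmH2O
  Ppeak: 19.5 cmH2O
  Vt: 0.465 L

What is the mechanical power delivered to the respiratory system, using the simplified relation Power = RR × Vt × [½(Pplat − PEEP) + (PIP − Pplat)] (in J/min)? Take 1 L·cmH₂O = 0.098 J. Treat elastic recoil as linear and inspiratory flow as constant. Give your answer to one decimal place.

Per-breath work = Vt × [½(Pplat−PEEP) + (PIP−Pplat)] = 0.465 × [0.5×8.5 + 7.0] = 0.465 × 11.25 = 5.231 L·cmH2O.
Power = 14 × 5.231 = 73.234 L·cmH2O/min.
× 0.098 J/(L·cmH2O) → 7.177 J/min.

7.2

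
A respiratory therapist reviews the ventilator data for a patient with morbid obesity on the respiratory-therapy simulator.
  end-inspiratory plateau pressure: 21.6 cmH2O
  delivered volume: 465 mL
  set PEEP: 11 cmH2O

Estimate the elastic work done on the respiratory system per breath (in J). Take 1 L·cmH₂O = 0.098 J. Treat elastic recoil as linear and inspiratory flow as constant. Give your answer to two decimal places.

0.24

Elastic work ≈ ½ × (Pplat − PEEP) × Vt = 0.5 × (21.6 − 11) × 0.465 L = 0.5 × 10.6 × 0.465 = 2.465 L·cmH2O.
× 0.098 J/(L·cmH2O) → 0.2416 J.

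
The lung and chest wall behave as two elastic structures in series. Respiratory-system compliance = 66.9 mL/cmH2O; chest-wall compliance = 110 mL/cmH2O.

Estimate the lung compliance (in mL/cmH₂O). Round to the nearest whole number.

1/CL = 1/Crs − 1/Ccw.
1/CL = 1/66.9 − 1/110 = 0.005857.
CL = 170.74 mL/cmH2O.

171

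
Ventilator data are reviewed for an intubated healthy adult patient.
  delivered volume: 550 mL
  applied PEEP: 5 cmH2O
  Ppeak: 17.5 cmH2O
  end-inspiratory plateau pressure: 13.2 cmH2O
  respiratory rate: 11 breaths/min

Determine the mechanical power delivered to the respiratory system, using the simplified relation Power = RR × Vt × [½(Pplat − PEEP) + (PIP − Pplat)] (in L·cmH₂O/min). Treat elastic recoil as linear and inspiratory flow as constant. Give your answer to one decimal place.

50.8

Per-breath work = Vt × [½(Pplat−PEEP) + (PIP−Pplat)] = 0.550 × [0.5×8.2 + 4.3] = 0.550 × 8.4 = 4.62 L·cmH2O.
Power = 11 × 4.62 = 50.82 L·cmH2O/min.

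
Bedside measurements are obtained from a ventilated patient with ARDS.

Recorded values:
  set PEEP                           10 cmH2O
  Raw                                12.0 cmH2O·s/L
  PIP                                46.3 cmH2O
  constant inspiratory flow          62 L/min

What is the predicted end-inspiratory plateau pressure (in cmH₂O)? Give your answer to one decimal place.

Flow: 62 L/min ÷ 60 = 1.0333 L/s.
Pplat = PIP − Raw × flow = 46.3 − 12.0 × 1.0333 = 46.3 − 12.4 = 33.9 cmH2O.

33.9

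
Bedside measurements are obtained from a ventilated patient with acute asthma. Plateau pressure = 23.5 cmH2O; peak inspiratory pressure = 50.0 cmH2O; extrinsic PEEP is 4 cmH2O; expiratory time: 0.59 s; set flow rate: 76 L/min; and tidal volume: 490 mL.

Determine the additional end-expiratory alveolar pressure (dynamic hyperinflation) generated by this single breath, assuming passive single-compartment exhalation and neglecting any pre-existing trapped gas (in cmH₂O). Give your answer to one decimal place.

6.3

Flow: 76 L/min ÷ 60 = 1.2667 L/s.
R = (PIP − Pplat)/V̇ = (50.0 − 23.5) / 1.2667 = 26.5/1.2667 = 20.921 cmH2O·s/L.
C = Vt/(Pplat − PEEP) = 490.0 / (23.5 − 4) = 490.0/19.5 = 25.128 mL/cmH2O.
τ = R × C = 20.921 × 0.02513 L/cmH2O = 0.5257 s.
Fraction remaining = e^(−Te/τ) = e^(−0.59/0.5257) = 0.3255; trapped volume = 490.0 × 0.3255 = 159.5 mL.
Additional alveolar pressure from trapping ≈ V_trapped / C = 159.5 / 25.128 = 6.348 cmH2O.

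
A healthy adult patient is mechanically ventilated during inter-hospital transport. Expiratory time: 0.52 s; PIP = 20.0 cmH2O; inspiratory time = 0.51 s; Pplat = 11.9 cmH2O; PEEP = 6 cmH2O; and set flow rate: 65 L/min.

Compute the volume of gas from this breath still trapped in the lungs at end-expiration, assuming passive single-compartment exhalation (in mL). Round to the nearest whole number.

263

Flow: 65 L/min ÷ 60 = 1.0833 L/s.
Vt = flow × Ti = 1.0833 L/s × 0.51 s × 1000 mL/L = 552.48 mL.
R = (PIP − Pplat)/V̇ = (20.0 − 11.9) / 1.0833 = 8.1/1.0833 = 7.477 cmH2O·s/L.
C = Vt/(Pplat − PEEP) = 552.48 / (11.9 − 6) = 552.48/5.9 = 93.641 mL/cmH2O.
τ = R × C = 7.477 × 0.09364 L/cmH2O = 0.7001 s.
Fraction remaining = e^(−Te/τ) = e^(−0.52/0.7001) = 0.4758.
Trapped volume = 552.48 × 0.4758 = 262.87 mL.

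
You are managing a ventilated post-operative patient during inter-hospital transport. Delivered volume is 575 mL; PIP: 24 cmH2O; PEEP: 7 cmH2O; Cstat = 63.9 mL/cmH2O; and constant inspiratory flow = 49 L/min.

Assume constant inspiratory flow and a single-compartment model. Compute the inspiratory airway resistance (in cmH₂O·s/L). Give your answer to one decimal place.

Flow: 49 L/min ÷ 60 = 0.8167 L/s.
Equation of motion (constant flow): PIP = Vt/C + R·V̇ + PEEP.
R·V̇ = PIP − Vt/C − PEEP = 24 − 575/63.9 − 7 = 24 − 8.998 − 7 = 8.002 cmH2O.
R = 8.002 / 0.8167 = 9.798 cmH2O·s/L.

9.8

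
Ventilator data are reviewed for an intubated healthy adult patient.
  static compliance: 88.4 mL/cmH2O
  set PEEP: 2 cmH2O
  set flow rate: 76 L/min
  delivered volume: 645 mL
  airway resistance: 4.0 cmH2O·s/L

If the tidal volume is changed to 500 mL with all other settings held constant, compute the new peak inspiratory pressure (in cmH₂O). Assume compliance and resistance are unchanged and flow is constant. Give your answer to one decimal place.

Flow: 76 L/min ÷ 60 = 1.2667 L/s.
PIP = Vt/C + R·V̇ + PEEP (constant-flow equation of motion).
Only the elastic term changes: ΔPIP = ΔVt / C = (500 − 645) / 88.4 = -1.64 cmH2O.
Original PIP = 645/88.4 + 4.0×1.2667 + 2 = 14.363 cmH2O; new PIP = 14.363 + (-1.64) = 12.723 cmH2O.

12.7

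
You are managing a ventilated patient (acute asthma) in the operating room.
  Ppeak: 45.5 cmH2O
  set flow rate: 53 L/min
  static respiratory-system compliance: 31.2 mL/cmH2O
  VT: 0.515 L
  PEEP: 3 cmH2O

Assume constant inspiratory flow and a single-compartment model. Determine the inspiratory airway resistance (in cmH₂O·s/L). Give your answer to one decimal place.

29.4

Flow: 53 L/min ÷ 60 = 0.8833 L/s.
Equation of motion (constant flow): PIP = Vt/C + R·V̇ + PEEP.
R·V̇ = PIP − Vt/C − PEEP = 45.5 − 515/31.2 − 3 = 45.5 − 16.506 − 3 = 25.994 cmH2O.
R = 25.994 / 0.8833 = 29.428 cmH2O·s/L.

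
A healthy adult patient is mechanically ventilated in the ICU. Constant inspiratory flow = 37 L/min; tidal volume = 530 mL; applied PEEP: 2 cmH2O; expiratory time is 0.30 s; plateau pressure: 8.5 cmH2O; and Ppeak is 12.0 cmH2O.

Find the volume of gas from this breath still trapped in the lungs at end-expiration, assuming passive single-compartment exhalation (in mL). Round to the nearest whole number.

Flow: 37 L/min ÷ 60 = 0.6167 L/s.
R = (PIP − Pplat)/V̇ = (12.0 − 8.5) / 0.6167 = 3.5/0.6167 = 5.675 cmH2O·s/L.
C = Vt/(Pplat − PEEP) = 530.0 / (8.5 − 2) = 530.0/6.5 = 81.538 mL/cmH2O.
τ = R × C = 5.675 × 0.08154 L/cmH2O = 0.4627 s.
Fraction remaining = e^(−Te/τ) = e^(−0.30/0.4627) = 0.5229.
Trapped volume = 530.0 × 0.5229 = 277.14 mL.

277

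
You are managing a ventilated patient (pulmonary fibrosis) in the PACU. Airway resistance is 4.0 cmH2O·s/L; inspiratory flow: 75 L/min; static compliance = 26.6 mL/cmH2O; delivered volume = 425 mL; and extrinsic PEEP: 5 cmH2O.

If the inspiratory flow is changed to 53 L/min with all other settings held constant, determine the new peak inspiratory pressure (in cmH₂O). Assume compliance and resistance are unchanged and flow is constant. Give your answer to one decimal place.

24.5

Flow: 75 L/min ÷ 60 = 1.25 L/s.
New flow: 53 L/min ÷ 60 = 0.8833 L/s.
PIP = Vt/C + R·V̇ + PEEP (constant-flow equation of motion).
Only the resistive term changes: ΔPIP = R × ΔV̇ = 4.0 × (0.8833 − 1.25) = 4.0 × -0.3667 = -1.467 cmH2O.
Original PIP = 425/26.6 + 4.0×1.25 + 5 = 25.977 cmH2O; new PIP = 25.977 + (-1.467) = 24.51 cmH2O.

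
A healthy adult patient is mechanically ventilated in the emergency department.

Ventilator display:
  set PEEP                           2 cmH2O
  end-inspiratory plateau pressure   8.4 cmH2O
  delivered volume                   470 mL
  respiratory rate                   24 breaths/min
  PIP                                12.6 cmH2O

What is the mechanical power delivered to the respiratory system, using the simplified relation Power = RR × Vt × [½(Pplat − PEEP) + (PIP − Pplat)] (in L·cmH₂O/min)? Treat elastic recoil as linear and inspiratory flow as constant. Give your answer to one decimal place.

83.5

Per-breath work = Vt × [½(Pplat−PEEP) + (PIP−Pplat)] = 0.470 × [0.5×6.4 + 4.2] = 0.470 × 7.4 = 3.478 L·cmH2O.
Power = 24 × 3.478 = 83.472 L·cmH2O/min.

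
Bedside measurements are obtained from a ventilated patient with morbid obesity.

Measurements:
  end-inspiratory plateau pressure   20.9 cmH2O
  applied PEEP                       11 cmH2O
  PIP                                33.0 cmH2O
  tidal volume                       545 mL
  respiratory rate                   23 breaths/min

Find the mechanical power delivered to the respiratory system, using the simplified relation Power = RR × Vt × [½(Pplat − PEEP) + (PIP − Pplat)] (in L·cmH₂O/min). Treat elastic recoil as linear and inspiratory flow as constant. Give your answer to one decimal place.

213.7

Per-breath work = Vt × [½(Pplat−PEEP) + (PIP−Pplat)] = 0.545 × [0.5×9.9 + 12.1] = 0.545 × 17.05 = 9.292 L·cmH2O.
Power = 23 × 9.292 = 213.72 L·cmH2O/min.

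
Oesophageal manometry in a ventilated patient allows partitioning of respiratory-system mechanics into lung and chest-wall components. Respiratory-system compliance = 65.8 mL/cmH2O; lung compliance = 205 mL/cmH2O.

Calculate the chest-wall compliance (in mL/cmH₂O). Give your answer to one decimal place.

1/Ccw = 1/Crs − 1/CL.
1/Ccw = 1/65.8 − 1/205 = 0.01032.
Ccw = 96.899 mL/cmH2O.

96.9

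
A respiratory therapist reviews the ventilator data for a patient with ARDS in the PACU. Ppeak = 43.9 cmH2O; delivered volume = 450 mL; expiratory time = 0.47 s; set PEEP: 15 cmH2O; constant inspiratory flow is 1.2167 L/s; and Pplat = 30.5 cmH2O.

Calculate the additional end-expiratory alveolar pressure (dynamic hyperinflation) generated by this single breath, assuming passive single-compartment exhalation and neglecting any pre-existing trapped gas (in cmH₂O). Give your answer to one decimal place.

3.6

R = (PIP − Pplat)/V̇ = (43.9 − 30.5) / 1.2167 = 13.4/1.2167 = 11.013 cmH2O·s/L.
C = Vt/(Pplat − PEEP) = 450.0 / (30.5 − 15) = 450.0/15.5 = 29.032 mL/cmH2O.
τ = R × C = 11.013 × 0.02903 L/cmH2O = 0.3197 s.
Fraction remaining = e^(−Te/τ) = e^(−0.47/0.3197) = 0.2299; trapped volume = 450.0 × 0.2299 = 103.46 mL.
Additional alveolar pressure from trapping ≈ V_trapped / C = 103.46 / 29.032 = 3.564 cmH2O.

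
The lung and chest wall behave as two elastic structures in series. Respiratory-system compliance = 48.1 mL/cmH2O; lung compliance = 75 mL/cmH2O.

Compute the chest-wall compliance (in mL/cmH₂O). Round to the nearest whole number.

134

1/Ccw = 1/Crs − 1/CL.
1/Ccw = 1/48.1 − 1/75 = 0.007457.
Ccw = 134.1 mL/cmH2O.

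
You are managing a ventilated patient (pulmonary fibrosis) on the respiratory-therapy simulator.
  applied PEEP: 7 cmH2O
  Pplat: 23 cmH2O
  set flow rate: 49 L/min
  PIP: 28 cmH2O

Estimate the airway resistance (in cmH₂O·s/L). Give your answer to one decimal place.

Flow: 49 L/min ÷ 60 = 0.8167 L/s.
Raw = (PIP − Pplat) / flow = (28 − 23) / 0.8167 = 5.0 / 0.8167 = 6.122 cmH2O·s/L.

6.1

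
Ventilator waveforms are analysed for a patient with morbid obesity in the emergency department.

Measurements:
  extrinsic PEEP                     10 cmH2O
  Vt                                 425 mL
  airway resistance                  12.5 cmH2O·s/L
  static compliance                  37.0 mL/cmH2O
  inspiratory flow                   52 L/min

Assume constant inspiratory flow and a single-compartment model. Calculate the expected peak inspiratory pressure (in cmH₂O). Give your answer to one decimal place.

Flow: 52 L/min ÷ 60 = 0.8667 L/s.
Equation of motion (constant flow): PIP = Vt/C + R·V̇ + PEEP.
PIP = 425/37.0 + 12.5×0.8667 + 10 = 11.486 + 10.834 + 10 = 32.32 cmH2O.

32.3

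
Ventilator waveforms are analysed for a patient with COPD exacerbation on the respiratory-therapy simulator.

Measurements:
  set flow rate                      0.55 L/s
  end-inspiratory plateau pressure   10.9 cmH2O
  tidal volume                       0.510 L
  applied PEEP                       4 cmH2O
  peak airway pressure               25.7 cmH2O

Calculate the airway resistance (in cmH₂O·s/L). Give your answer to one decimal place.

26.9

Raw = (PIP − Pplat) / flow = (25.7 − 10.9) / 0.55 = 14.8 / 0.55 = 26.909 cmH2O·s/L.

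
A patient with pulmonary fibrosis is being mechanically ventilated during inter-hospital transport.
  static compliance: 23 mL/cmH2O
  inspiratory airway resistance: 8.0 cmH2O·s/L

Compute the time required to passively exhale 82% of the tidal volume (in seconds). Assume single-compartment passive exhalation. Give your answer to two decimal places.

0.32

τ = R × C = 8.0 × 23 mL/cmH2O = 8.0 × 0.023 L/cmH2O = 0.184 s.
Exhaled fraction f = 1 − e^(−t/τ) → t = −τ·ln(1 − f) = −0.184·ln(0.18) = 0.3155 s.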